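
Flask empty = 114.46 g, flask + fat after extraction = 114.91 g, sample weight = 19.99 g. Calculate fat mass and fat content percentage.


Fat mass = 0.45 g
Fat content = 2.3%

Fat mass = 114.91 - 114.46 = 0.45 g
Fat% = 0.45 / 19.99 x 100 = 2.3%


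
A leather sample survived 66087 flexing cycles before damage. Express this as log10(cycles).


log10(66087) = 4.82


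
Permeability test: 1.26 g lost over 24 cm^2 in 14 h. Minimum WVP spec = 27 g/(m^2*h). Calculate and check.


WVP = 37.50 g/(m^2*h)
Meets specification: Yes

WVP = 1.26 / (24 x 14) x 10000 = 37.50 g/(m^2*h)
Minimum: 27 g/(m^2*h)
Meets spec: Yes


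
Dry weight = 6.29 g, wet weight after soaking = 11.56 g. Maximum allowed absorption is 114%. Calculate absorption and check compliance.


WA = (11.56 - 6.29) / 6.29 x 100 = 83.8%
Maximum allowed: 114%
Compliant: Yes


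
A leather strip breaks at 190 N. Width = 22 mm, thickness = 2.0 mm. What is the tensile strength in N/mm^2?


Cross-sectional area = 22 x 2.0 = 44.0 mm^2
Tensile strength = 190 / 44.0 = 4.32 N/mm^2


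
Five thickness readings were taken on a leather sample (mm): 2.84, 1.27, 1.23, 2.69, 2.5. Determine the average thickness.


Sum = 2.84 + 1.27 + 1.23 + 2.69 + 2.5 = 10.53
Average = 10.53 / 5 = 2.11 mm


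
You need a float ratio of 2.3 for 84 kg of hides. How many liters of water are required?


Water = hide weight x target ratio
Water = 84 x 2.3 = 193.2 L


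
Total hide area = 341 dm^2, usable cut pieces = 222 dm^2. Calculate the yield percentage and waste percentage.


Yield = 65.1%
Waste = 34.9%

Yield = 222 / 341 x 100 = 65.1%
Waste = 341 - 222 = 119 dm^2
Waste% = 100 - 65.1 = 34.9%


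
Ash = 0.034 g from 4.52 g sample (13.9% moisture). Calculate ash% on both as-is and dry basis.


As-is ash% = 0.034 / 4.52 x 100 = 0.75%
Dry mass = 4.52 x (100 - 13.9) / 100 = 3.89172 g
Dry-basis ash% = 0.034 / 3.89172 x 100 = 0.87%


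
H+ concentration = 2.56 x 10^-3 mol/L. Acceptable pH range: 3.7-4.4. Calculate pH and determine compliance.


pH = 2.59
Compliant: No


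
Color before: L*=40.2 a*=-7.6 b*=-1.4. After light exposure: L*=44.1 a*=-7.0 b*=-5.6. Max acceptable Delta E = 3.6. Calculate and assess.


Delta E = 5.76
Passes: No


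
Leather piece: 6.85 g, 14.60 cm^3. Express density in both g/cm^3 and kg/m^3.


Density = 6.85 / 14.60 = 0.469 g/cm^3
Convert: 0.469 x 1000 = 469 kg/m^3


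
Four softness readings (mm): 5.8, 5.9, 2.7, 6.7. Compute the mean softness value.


5.28 mm

Sum = 5.8 + 5.9 + 2.7 + 6.7
Mean = 21.1 / 4 = 5.28 mm


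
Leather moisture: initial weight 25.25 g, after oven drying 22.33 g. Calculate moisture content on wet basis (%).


11.6%

Moisture = 25.25 - 22.33 = 2.92 g
MC = 2.92 / 25.25 x 100 = 11.6%


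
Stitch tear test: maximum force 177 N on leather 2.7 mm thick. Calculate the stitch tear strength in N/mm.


Stitch tear strength = force / thickness
STS = 177 / 2.7 = 65.6 N/mm


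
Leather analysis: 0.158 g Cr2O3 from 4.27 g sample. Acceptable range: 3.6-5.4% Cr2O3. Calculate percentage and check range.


Cr2O3% = 0.158 / 4.27 x 100 = 3.70%
Acceptable range: 3.6 to 5.4%
Within range: Yes


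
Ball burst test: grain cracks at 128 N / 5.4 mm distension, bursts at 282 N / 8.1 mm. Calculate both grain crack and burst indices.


Crack index = 23.7 N/mm
Burst index = 34.8 N/mm


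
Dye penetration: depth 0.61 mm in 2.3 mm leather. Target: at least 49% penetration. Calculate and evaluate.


Penetration = 26.5%
Meets target: No


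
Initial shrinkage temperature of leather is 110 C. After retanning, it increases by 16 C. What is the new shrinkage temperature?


New Ts = 110 + 16 = 126 C


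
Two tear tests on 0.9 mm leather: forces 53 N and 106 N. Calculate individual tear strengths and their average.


Tear 1 = 58.9 N/mm
Tear 2 = 117.8 N/mm
Average = 88.4 N/mm


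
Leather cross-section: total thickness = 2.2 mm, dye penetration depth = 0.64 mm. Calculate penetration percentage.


29.1%

Penetration% = 0.64 / 2.2 x 100
Penetration = 29.1%


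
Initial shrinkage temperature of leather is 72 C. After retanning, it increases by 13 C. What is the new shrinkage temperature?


85 C

New Ts = 72 + 13 = 85 C


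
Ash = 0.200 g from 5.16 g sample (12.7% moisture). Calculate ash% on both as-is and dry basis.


As-is ash = 3.88%
Dry-basis ash = 4.44%


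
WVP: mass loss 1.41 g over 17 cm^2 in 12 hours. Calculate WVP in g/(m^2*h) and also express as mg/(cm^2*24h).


WVP = 1.41 / (17 x 12) x 10000 = 69.12 g/(m^2*h)
Mass loss in mg = 1.41 x 1000 = 1410 mg
Per cm^2 per 24h in mg: 1410 x 24 / (17 x 12) = 33840 / 204 = 165.88 mg/(cm^2*24h)


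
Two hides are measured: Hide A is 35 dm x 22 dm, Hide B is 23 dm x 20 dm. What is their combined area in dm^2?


1230 dm^2

Hide A area = 35 x 22 = 770 dm^2
Hide B area = 23 x 20 = 460 dm^2
Total = 770 + 460 = 1230 dm^2


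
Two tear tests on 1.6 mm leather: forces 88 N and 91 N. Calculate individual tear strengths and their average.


Tear 1 = 88 / 1.6 = 55.0 N/mm
Tear 2 = 91 / 1.6 = 56.9 N/mm
Average = (55.0 + 56.9) / 2 = 56.0 N/mm


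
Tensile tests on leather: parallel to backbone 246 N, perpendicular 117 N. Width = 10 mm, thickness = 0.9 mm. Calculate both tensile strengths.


Parallel = 27.33 N/mm^2
Perpendicular = 13.00 N/mm^2


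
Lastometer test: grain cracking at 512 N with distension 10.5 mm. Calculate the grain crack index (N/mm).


48.8 N/mm

Grain crack index = force / distension
Index = 512 / 10.5 = 48.8 N/mm


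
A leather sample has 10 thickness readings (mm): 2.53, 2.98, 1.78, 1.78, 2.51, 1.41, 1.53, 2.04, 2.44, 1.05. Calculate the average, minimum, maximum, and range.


Average = 2.01 mm
Min = 1.05 mm
Max = 2.98 mm
Range = 1.93 mm

Sum = 20.05
Average = 20.05 / 10 = 2.01 mm
Minimum = 1.05 mm
Maximum = 2.98 mm
Range = 2.98 - 1.05 = 1.93 mm


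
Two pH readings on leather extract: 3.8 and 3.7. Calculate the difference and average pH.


Difference = |3.8 - 3.7| = 0.1
Average = (3.8 + 3.7) / 2 = 3.75


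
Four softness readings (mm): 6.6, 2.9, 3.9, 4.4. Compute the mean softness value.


Sum = 6.6 + 2.9 + 3.9 + 4.4
Mean = 17.8 / 4 = 4.45 mm


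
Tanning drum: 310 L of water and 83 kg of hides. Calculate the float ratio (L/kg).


Float ratio = water / hide weight
Ratio = 310 / 83 = 3.7


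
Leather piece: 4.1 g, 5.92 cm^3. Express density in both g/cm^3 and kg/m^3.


Density = 4.1 / 5.92 = 0.693 g/cm^3
Convert: 0.693 x 1000 = 693 kg/m^3


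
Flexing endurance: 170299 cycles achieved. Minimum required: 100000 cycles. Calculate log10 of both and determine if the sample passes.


Achieved: log10 = 5.23
Required: log10 = 5.00
Passes: Yes

log10(170299) = 5.23
log10(100000) = 5.00
Passes: Yes


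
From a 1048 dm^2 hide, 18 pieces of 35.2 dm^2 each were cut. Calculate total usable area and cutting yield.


Total usable = 18 x 35.2 = 633.6 dm^2
Yield = 633.6 / 1048 x 100 = 60.5%


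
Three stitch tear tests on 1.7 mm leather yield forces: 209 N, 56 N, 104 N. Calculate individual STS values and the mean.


STS1 = 209 / 1.7 = 122.9 N/mm
STS2 = 56 / 1.7 = 32.9 N/mm
STS3 = 104 / 1.7 = 61.2 N/mm
Mean = (122.9 + 32.9 + 61.2) / 3 = 72.3 N/mm


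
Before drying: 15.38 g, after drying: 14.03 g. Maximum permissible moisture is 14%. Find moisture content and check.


Moisture content = 8.8%
Acceptable: Yes

MC = (15.38 - 14.03) / 15.38 x 100 = 8.8%
Maximum: 14%
Acceptable: Yes


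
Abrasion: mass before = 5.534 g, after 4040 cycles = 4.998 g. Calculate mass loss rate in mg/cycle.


0.133 mg/cycle


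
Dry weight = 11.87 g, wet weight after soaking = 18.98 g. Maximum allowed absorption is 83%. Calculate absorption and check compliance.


WA = (18.98 - 11.87) / 11.87 x 100 = 59.9%
Maximum allowed: 83%
Compliant: Yes


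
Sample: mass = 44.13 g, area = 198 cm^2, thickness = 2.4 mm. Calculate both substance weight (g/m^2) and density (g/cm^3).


Substance weight = 2228.8 g/m^2
Density = 0.929 g/cm^3


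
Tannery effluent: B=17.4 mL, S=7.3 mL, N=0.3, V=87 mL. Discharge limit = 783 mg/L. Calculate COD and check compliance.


COD = 278.6 mg/L
Compliant: Yes

COD = (17.4 - 7.3) x 0.3 x 8000 / 87 = 278.6 mg/L
Limit: 783 mg/L
Compliant: Yes


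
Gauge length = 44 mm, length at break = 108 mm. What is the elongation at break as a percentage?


145.5%

Extension = 108 - 44 = 64 mm
Elongation = 64 / 44 x 100 = 145.5%


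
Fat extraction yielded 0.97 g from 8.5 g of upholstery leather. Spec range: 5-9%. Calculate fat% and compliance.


Fat content = 11.4%
Compliant: No

Fat% = 0.97 / 8.5 x 100 = 11.4%
Spec range: 5-9%
Compliant: No


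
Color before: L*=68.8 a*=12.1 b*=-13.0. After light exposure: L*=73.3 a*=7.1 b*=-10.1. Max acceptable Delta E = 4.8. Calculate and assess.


dL = 4.5, da = -5.0, db = 2.9
dE = sqrt((4.5)^2 + (-5.0)^2 + (2.9)^2) = 7.33
Max = 4.8
Passes: No


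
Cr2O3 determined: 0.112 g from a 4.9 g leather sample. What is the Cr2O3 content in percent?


Cr2O3% = 0.112 / 4.9 x 100
Cr2O3% = 2.29%


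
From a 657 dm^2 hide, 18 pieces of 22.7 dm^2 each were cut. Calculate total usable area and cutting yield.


Usable area = 408.6 dm^2
Yield = 62.2%


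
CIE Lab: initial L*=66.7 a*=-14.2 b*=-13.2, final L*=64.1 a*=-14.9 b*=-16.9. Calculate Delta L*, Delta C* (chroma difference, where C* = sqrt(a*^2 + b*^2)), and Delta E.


Delta L* = 64.1 - 66.7 = -2.6
C1* = sqrt((-14.2)^2 + (-13.2)^2) = 19.388
C2* = sqrt((-14.9)^2 + (-16.9)^2) = 22.530
Delta C* = 22.530 - 19.388 = 3.14
Delta E = sqrt((-2.6)^2 + (-0.7)^2 + (-3.7)^2) = 4.58


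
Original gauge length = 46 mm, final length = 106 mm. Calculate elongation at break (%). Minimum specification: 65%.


Elongation = 130.4%
Meets spec: Yes


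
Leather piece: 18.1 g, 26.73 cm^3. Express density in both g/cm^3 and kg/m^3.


0.677 g/cm^3
677 kg/m^3

Density = 18.1 / 26.73 = 0.677 g/cm^3
Convert: 0.677 x 1000 = 677 kg/m^3


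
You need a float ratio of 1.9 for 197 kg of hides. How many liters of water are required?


Water = hide weight x target ratio
Water = 197 x 1.9 = 374.3 L


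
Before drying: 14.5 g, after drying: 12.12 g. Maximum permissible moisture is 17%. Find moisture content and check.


MC = (14.5 - 12.12) / 14.5 x 100 = 16.4%
Maximum: 17%
Acceptable: Yes


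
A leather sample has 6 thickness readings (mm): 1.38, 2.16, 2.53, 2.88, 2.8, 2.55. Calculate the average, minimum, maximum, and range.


Average = 2.38 mm
Min = 1.38 mm
Max = 2.88 mm
Range = 1.50 mm

Sum = 14.30
Average = 14.30 / 6 = 2.38 mm
Minimum = 1.38 mm
Maximum = 2.88 mm
Range = 2.88 - 1.38 = 1.50 mm


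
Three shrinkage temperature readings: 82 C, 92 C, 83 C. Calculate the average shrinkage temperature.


85.7 C

Average = (82 + 92 + 83) / 3
Average = 257 / 3 = 85.7 C


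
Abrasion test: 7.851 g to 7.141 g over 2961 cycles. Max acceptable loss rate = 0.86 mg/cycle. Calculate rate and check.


Loss = 7.851 - 7.141 = 0.710 g
Rate = 0.710 g / 2961 cycles x 1000 = 0.240 mg/cycle
Max = 0.86 mg/cycle
Passes: Yes


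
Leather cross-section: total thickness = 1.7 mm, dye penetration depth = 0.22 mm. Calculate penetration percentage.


12.9%

Penetration% = 0.22 / 1.7 x 100
Penetration = 12.9%


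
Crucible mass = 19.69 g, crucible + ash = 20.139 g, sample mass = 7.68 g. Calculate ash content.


Ash mass = 0.449 g
Ash content = 5.85%

Ash mass = 20.139 - 19.69 = 0.449 g
Ash% = 0.449 / 7.68 x 100 = 5.85%


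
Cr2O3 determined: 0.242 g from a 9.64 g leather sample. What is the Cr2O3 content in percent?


Cr2O3% = 0.242 / 9.64 x 100
Cr2O3% = 2.51%


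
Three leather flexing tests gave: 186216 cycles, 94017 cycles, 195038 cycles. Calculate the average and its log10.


Average = 158424 cycles
log10 = 5.20


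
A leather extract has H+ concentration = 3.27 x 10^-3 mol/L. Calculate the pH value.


pH = -log10[H+]
pH = -log10(3.27 x 10^-3) = 2.49


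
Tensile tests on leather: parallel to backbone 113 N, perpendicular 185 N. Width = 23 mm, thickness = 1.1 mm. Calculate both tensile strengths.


Parallel = 4.47 N/mm^2
Perpendicular = 7.31 N/mm^2

Area = 23 x 1.1 = 25.3 mm^2
TS (parallel) = 113 / 25.3 = 4.47 N/mm^2
TS (perpendicular) = 185 / 25.3 = 7.31 N/mm^2


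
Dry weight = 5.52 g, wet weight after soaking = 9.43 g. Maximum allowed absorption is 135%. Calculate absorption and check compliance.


WA = (9.43 - 5.52) / 5.52 x 100 = 70.8%
Maximum allowed: 135%
Compliant: Yes


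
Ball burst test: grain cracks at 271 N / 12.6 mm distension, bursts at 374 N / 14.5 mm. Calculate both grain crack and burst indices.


Crack index = 271 / 12.6 = 21.5 N/mm
Burst index = 374 / 14.5 = 25.8 N/mm


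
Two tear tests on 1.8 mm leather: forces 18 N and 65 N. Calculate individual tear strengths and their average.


Tear 1 = 10.0 N/mm
Tear 2 = 36.1 N/mm
Average = 23.1 N/mm

Tear 1 = 18 / 1.8 = 10.0 N/mm
Tear 2 = 65 / 1.8 = 36.1 N/mm
Average = (10.0 + 36.1) / 2 = 23.1 N/mm


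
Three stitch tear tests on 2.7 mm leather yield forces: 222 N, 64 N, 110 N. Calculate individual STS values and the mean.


STS1 = 222 / 2.7 = 82.2 N/mm
STS2 = 64 / 2.7 = 23.7 N/mm
STS3 = 110 / 2.7 = 40.7 N/mm
Mean = (82.2 + 23.7 + 40.7) / 3 = 48.9 N/mm


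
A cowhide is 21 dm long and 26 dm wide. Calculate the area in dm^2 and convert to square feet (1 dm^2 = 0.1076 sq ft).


546 dm^2
58.75 sq ft


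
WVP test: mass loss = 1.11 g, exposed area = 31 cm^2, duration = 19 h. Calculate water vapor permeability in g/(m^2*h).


18.85 g/(m^2*h)

WVP = mass_loss / (area x time) x 10000
WVP = 1.11 / (31 x 19) x 10000
WVP = 1.11 / 589 x 10000 = 18.85 g/(m^2*h)


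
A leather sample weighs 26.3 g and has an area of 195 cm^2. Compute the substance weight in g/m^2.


1348.7 g/m^2

Substance weight = mass / area x 10000
SW = 26.3 / 195 x 10000
SW = 1348.7 g/m^2


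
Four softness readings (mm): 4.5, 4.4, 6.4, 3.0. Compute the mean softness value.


4.58 mm

Sum = 4.5 + 4.4 + 6.4 + 3.0
Mean = 18.3 / 4 = 4.58 mm


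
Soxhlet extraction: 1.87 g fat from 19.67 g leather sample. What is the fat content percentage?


9.5%

Fat content = 1.87 / 19.67 x 100
Fat = 9.5%


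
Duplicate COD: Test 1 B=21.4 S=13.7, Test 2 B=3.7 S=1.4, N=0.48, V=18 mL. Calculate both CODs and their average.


COD1 = (21.4 - 13.7) x 0.48 x 8000 / 18 = 1642.7 mg/L
COD2 = (3.7 - 1.4) x 0.48 x 8000 / 18 = 490.7 mg/L
Average = (1642.7 + 490.7) / 2 = 1066.7 mg/L


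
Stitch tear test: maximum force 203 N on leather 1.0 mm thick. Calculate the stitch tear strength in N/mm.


Stitch tear strength = force / thickness
STS = 203 / 1.0 = 203.0 N/mm


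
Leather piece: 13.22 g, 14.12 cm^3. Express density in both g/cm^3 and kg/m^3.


0.936 g/cm^3
936 kg/m^3

Density = 13.22 / 14.12 = 0.936 g/cm^3
Convert: 0.936 x 1000 = 936 kg/m^3


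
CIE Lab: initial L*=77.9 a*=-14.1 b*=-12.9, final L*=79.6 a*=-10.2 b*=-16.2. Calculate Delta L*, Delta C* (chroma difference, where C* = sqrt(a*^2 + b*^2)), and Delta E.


Delta L* = 79.6 - 77.9 = 1.7
C1* = sqrt((-14.1)^2 + (-12.9)^2) = 19.111
C2* = sqrt((-10.2)^2 + (-16.2)^2) = 19.144
Delta C* = 19.144 - 19.111 = 0.03
Delta E = sqrt((1.7)^2 + (3.9)^2 + (-3.3)^2) = 5.38


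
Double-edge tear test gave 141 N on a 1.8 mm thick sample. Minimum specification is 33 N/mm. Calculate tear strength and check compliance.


Tear strength = 78.3 N/mm
Compliant: Yes

Tear strength = 141 / 1.8 = 78.3 N/mm
Required minimum = 33 N/mm
Compliant: Yes


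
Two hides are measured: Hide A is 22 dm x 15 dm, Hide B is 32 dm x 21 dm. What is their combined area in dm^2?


1002 dm^2

Hide A area = 22 x 15 = 330 dm^2
Hide B area = 32 x 21 = 672 dm^2
Total = 330 + 672 = 1002 dm^2


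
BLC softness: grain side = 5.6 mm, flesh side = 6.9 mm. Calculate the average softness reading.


6.25 mm


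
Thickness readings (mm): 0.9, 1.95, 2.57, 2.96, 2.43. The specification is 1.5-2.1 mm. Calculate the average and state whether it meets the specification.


Average = 2.16 mm
Within specification: No

Sum = 10.81
Average = 10.81 / 5 = 2.16 mm
Specification range: 1.5 to 2.1 mm
Within spec: No


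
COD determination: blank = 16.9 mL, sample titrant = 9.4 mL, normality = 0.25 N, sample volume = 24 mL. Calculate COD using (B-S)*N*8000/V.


625.0 mg/L

COD = (16.9 - 9.4) x 0.25 x 8000 / 24
COD = 7.5 x 0.25 x 8000 / 24
COD = 625.0 mg/L


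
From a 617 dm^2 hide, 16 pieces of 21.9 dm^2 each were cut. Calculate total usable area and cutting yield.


Total usable = 16 x 21.9 = 350.4 dm^2
Yield = 350.4 / 617 x 100 = 56.8%


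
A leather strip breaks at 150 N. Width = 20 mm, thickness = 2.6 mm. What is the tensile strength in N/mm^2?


Cross-sectional area = 20 x 2.6 = 52.0 mm^2
Tensile strength = 150 / 52.0 = 2.88 N/mm^2


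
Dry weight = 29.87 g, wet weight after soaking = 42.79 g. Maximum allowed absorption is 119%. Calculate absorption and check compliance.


Absorption = 43.3%
Compliant: Yes

WA = (42.79 - 29.87) / 29.87 x 100 = 43.3%
Maximum allowed: 119%
Compliant: Yes


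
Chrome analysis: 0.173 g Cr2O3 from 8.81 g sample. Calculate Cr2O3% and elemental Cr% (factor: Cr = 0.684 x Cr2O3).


Cr2O3% = 0.173 / 8.81 x 100 = 1.96%
Cr% = 1.96 x 0.684 = 1.34%


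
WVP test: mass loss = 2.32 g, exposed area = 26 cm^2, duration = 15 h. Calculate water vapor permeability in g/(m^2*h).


WVP = mass_loss / (area x time) x 10000
WVP = 2.32 / (26 x 15) x 10000
WVP = 2.32 / 390 x 10000 = 59.49 g/(m^2*h)


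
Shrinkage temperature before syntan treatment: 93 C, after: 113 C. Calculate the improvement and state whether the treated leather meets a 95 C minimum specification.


Improvement = 113 - 93 = 20 C
Spec check: 113 C >= 95 C? Yes


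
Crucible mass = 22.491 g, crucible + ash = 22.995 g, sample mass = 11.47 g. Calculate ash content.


Ash mass = 22.995 - 22.491 = 0.504 g
Ash% = 0.504 / 11.47 x 100 = 4.39%


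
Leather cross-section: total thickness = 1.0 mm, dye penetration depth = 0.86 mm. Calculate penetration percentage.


86.0%


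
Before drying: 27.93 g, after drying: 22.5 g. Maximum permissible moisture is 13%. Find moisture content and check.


MC = (27.93 - 22.5) / 27.93 x 100 = 19.4%
Maximum: 13%
Acceptable: No


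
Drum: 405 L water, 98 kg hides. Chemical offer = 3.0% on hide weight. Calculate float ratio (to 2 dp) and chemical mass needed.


Float ratio = 4.13
Chemical needed = 2.94 kg

Float ratio = 405 / 98 = 4.13
Chemical = 98 x 3.0 / 100 = 2.94 kg


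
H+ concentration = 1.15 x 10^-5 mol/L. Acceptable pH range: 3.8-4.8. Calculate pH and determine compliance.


pH = 4.94
Compliant: No

pH = -log10(1.15 x 10^-5) = 4.94
Range: 3.8 to 4.8
Compliant: No


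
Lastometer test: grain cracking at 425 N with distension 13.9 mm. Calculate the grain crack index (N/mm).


Grain crack index = force / distension
Index = 425 / 13.9 = 30.6 N/mm


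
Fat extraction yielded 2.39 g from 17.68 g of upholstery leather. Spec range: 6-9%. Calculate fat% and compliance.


Fat% = 2.39 / 17.68 x 100 = 13.5%
Spec range: 6-9%
Compliant: No


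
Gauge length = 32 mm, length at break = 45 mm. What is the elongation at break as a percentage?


Extension = 45 - 32 = 13 mm
Elongation = 13 / 32 x 100 = 40.6%


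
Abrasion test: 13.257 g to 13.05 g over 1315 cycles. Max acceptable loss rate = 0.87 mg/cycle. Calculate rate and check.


Rate = 0.157 mg/cycle
Passes: Yes


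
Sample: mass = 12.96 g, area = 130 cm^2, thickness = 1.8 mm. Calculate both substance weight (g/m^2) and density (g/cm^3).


Substance weight = 996.9 g/m^2
Density = 0.554 g/cm^3

SW = 12.96 / 130 x 10000 = 996.9 g/m^2
Volume = 130 x 1.8 / 10 = 23.40 cm^3
Density = 12.96 / 23.40 = 0.554 g/cm^3


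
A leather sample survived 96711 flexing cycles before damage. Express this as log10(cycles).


log10(96711) = 4.99


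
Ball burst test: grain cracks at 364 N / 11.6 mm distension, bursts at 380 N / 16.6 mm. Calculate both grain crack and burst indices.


Crack index = 31.4 N/mm
Burst index = 22.9 N/mm

Crack index = 364 / 11.6 = 31.4 N/mm
Burst index = 380 / 16.6 = 22.9 N/mm


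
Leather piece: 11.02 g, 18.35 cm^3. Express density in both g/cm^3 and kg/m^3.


0.601 g/cm^3
601 kg/m^3

Density = 11.02 / 18.35 = 0.601 g/cm^3
Convert: 0.601 x 1000 = 601 kg/m^3


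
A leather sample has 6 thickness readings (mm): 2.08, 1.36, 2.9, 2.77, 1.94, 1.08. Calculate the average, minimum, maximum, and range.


Average = 2.02 mm
Min = 1.08 mm
Max = 2.9 mm
Range = 1.82 mm


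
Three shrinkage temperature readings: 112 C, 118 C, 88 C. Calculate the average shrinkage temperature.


Average = (112 + 118 + 88) / 3
Average = 318 / 3 = 106.0 C


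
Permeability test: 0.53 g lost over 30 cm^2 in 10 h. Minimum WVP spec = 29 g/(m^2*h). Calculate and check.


WVP = 17.67 g/(m^2*h)
Meets specification: No

WVP = 0.53 / (30 x 10) x 10000 = 17.67 g/(m^2*h)
Minimum: 29 g/(m^2*h)
Meets spec: No


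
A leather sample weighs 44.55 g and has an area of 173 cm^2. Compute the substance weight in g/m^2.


2575.1 g/m^2


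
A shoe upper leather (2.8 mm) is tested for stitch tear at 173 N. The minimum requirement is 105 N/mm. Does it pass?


STS = 173 / 2.8 = 61.8 N/mm
Minimum required: 105 N/mm
Passes: No


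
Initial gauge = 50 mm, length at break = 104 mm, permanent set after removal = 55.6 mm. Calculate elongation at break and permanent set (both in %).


Elongation at break = (104 - 50) / 50 x 100 = 108.0%
Permanent set = (55.6 - 50) / 50 x 100 = 11.2%


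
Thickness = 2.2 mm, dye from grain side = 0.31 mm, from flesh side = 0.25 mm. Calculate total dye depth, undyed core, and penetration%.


Total dyed = 0.56 mm
Undyed core = 1.64 mm
Penetration = 25.5%

Total dyed = 0.31 + 0.25 = 0.56 mm
Undyed core = 2.2 - 0.56 = 1.64 mm
Penetration = 0.56 / 2.2 x 100 = 25.5%


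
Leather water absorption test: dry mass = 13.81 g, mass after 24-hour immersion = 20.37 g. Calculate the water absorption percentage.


Water absorbed = 20.37 - 13.81 = 6.56 g
WA% = 6.56 / 13.81 x 100 = 47.5%


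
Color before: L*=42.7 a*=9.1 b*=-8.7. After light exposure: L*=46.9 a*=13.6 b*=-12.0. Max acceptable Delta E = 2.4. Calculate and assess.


Delta E = 6.98
Passes: No


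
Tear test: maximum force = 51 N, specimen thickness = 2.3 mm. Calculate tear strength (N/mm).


22.2 N/mm

Tear strength = force / thickness
Tear = 51 / 2.3 = 22.2 N/mm


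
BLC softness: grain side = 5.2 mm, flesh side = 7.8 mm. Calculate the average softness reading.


Average = (5.2 + 7.8) / 2
Average = 6.50 mm


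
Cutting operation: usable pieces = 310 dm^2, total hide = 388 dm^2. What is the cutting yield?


Yield = usable / total x 100
Yield = 310 / 388 x 100 = 79.9%


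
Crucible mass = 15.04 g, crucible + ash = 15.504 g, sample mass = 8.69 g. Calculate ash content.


Ash mass = 15.504 - 15.04 = 0.464 g
Ash% = 0.464 / 8.69 x 100 = 5.34%


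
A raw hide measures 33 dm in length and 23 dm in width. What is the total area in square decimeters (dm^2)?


Area = length x width
Area = 33 x 23 = 759 dm^2


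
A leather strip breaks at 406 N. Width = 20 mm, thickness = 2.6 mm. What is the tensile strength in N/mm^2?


Cross-sectional area = 20 x 2.6 = 52.0 mm^2
Tensile strength = 406 / 52.0 = 7.81 N/mm^2


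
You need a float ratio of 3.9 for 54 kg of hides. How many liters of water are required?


210.6 L


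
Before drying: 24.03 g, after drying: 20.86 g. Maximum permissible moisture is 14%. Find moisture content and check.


MC = (24.03 - 20.86) / 24.03 x 100 = 13.2%
Maximum: 14%
Acceptable: Yes


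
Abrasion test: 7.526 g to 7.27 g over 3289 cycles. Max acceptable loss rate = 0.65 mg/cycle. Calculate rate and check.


Loss = 7.526 - 7.27 = 0.256 g
Rate = 0.256 g / 3289 cycles x 1000 = 0.078 mg/cycle
Max = 0.65 mg/cycle
Passes: Yes


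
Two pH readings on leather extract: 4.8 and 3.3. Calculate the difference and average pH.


Difference = |4.8 - 3.3| = 1.5
Average = (4.8 + 3.3) / 2 = 4.05


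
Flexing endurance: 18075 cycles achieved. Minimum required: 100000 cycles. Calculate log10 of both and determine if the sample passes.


log10(18075) = 4.26
log10(100000) = 5.00
Passes: No


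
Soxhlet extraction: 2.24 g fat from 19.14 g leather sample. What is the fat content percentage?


Fat content = 2.24 / 19.14 x 100
Fat = 11.7%


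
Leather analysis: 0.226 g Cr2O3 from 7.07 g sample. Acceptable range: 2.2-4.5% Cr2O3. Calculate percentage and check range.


Cr2O3 = 3.20%
Within range: Yes

Cr2O3% = 0.226 / 7.07 x 100 = 3.20%
Acceptable range: 2.2 to 4.5%
Within range: Yes


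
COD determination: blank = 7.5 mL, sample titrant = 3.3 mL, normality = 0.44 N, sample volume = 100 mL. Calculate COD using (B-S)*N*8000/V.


147.8 mg/L

COD = (7.5 - 3.3) x 0.44 x 8000 / 100
COD = 4.2 x 0.44 x 8000 / 100
COD = 147.8 mg/L


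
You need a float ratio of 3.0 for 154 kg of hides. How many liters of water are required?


Water = hide weight x target ratio
Water = 154 x 3.0 = 462.0 L


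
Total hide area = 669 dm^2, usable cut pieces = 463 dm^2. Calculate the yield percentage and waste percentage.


Yield = 69.2%
Waste = 30.8%

Yield = 463 / 669 x 100 = 69.2%
Waste = 669 - 463 = 206 dm^2
Waste% = 100 - 69.2 = 30.8%


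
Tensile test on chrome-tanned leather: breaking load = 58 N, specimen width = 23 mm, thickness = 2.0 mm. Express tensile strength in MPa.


Cross-section = 23 x 2.0 = 46.0 mm^2
TS = 58 / 46.0 = 1.26 MPa
(1 N/mm^2 = 1 MPa)


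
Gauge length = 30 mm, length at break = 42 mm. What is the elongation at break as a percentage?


Extension = 42 - 30 = 12 mm
Elongation = 12 / 30 x 100 = 40.0%


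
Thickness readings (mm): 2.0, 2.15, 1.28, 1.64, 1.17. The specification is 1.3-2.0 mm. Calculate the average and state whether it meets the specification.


Sum = 8.24
Average = 8.24 / 5 = 1.65 mm
Specification range: 1.3 to 2.0 mm
Within spec: Yes


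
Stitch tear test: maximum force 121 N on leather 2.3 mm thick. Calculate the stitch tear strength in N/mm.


Stitch tear strength = force / thickness
STS = 121 / 2.3 = 52.6 N/mm


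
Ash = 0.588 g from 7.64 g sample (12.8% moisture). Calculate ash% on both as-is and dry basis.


As-is ash% = 0.588 / 7.64 x 100 = 7.70%
Dry mass = 7.64 x (100 - 12.8) / 100 = 6.66208 g
Dry-basis ash% = 0.588 / 6.66208 x 100 = 8.83%


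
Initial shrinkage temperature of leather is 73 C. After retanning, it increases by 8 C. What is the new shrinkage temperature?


81 C

New Ts = 73 + 8 = 81 C


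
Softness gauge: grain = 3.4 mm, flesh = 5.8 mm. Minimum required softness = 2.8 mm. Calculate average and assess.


Average softness = 4.60 mm
Meets requirement: Yes


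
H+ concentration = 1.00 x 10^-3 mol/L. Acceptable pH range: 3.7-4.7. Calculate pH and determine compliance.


pH = 3.00
Compliant: No

pH = -log10(1.00 x 10^-3) = 3.00
Range: 3.7 to 4.7
Compliant: No


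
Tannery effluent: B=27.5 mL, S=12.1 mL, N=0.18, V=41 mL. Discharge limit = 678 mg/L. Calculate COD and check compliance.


COD = 540.9 mg/L
Compliant: Yes

COD = (27.5 - 12.1) x 0.18 x 8000 / 41 = 540.9 mg/L
Limit: 678 mg/L
Compliant: Yes


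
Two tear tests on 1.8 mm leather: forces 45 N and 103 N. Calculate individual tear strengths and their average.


Tear 1 = 25.0 N/mm
Tear 2 = 57.2 N/mm
Average = 41.1 N/mm


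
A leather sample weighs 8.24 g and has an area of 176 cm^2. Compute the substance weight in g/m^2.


468.2 g/m^2


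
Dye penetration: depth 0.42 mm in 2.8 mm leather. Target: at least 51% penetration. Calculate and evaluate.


Penetration = 15.0%
Meets target: No

Penetration = 0.42 / 2.8 x 100 = 15.0%
Target: 51%
Meets target: No


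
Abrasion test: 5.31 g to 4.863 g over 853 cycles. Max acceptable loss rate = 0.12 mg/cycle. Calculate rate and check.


Loss = 5.31 - 4.863 = 0.447 g
Rate = 0.447 g / 853 cycles x 1000 = 0.524 mg/cycle
Max = 0.12 mg/cycle
Passes: No


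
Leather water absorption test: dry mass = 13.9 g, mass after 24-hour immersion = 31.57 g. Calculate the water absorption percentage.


127.1%

Water absorbed = 31.57 - 13.9 = 17.67 g
WA% = 17.67 / 13.9 x 100 = 127.1%


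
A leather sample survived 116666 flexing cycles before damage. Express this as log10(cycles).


log10(116666) = 5.07


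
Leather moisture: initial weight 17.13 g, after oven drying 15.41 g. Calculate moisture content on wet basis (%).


Moisture = 17.13 - 15.41 = 1.72 g
MC = 1.72 / 17.13 x 100 = 10.0%


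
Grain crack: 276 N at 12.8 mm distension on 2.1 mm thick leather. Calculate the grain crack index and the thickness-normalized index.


Crack index = 21.6 N/mm
Normalized index = 10.3 N/mm per mm

Crack index = 276 / 12.8 = 21.6 N/mm
Normalized = 21.6 / 2.1 = 10.3 N/mm per mm


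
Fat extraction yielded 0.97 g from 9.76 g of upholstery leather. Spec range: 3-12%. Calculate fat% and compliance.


Fat content = 9.9%
Compliant: Yes

Fat% = 0.97 / 9.76 x 100 = 9.9%
Spec range: 3-12%
Compliant: Yes


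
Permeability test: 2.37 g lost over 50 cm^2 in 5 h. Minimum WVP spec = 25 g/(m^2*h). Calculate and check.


WVP = 94.80 g/(m^2*h)
Meets specification: Yes

WVP = 2.37 / (50 x 5) x 10000 = 94.80 g/(m^2*h)
Minimum: 25 g/(m^2*h)
Meets spec: Yes


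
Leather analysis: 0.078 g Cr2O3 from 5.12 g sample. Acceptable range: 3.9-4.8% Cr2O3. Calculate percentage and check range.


Cr2O3% = 0.078 / 5.12 x 100 = 1.52%
Acceptable range: 3.9 to 4.8%
Within range: No


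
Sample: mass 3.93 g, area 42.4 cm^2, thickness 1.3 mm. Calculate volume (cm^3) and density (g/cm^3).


Volume = 5.512 cm^3
Density = 0.713 g/cm^3

Thickness in cm = 1.3 / 10 = 0.13 cm
Volume = 42.4 x 0.13 = 5.512 cm^3
Density = 3.93 / 5.512 = 0.713 g/cm^3


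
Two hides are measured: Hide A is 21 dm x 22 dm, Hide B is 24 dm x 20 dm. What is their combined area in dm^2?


Hide A area = 21 x 22 = 462 dm^2
Hide B area = 24 x 20 = 480 dm^2
Total = 462 + 480 = 942 dm^2


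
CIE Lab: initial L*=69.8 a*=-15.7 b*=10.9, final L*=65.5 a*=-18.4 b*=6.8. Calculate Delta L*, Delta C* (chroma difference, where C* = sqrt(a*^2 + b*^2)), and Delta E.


Delta L* = -4.3
Delta C* = 0.50
Delta E = 6.53

Delta L* = 65.5 - 69.8 = -4.3
C1* = sqrt((-15.7)^2 + (10.9)^2) = 19.113
C2* = sqrt((-18.4)^2 + (6.8)^2) = 19.616
Delta C* = 19.616 - 19.113 = 0.50
Delta E = sqrt((-4.3)^2 + (-2.7)^2 + (-4.1)^2) = 6.53


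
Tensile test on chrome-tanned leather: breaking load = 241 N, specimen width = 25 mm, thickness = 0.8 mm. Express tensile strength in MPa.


Cross-section = 25 x 0.8 = 20.0 mm^2
TS = 241 / 20.0 = 12.05 MPa
(1 N/mm^2 = 1 MPa)


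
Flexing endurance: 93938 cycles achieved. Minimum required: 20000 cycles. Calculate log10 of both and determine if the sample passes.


Achieved: log10 = 4.97
Required: log10 = 4.30
Passes: Yes


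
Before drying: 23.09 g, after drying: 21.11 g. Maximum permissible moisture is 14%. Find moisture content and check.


Moisture content = 8.6%
Acceptable: Yes

MC = (23.09 - 21.11) / 23.09 x 100 = 8.6%
Maximum: 14%
Acceptable: Yes


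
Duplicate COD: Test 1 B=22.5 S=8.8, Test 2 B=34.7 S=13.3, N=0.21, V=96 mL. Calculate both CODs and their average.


COD1 = 239.8 mg/L
COD2 = 374.5 mg/L
Average = 307.2 mg/L


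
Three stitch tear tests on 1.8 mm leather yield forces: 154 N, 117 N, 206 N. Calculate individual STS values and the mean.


STS1 = 154 / 1.8 = 85.6 N/mm
STS2 = 117 / 1.8 = 65.0 N/mm
STS3 = 206 / 1.8 = 114.4 N/mm
Mean = (85.6 + 65.0 + 114.4) / 3 = 88.3 N/mm


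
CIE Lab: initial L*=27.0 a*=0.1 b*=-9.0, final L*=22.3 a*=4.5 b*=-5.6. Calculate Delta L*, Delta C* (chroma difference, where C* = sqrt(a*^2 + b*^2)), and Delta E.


Delta L* = -4.7
Delta C* = -1.82
Delta E = 7.28


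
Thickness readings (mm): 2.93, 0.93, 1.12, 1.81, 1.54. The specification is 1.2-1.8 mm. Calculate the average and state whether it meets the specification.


Average = 1.67 mm
Within specification: Yes


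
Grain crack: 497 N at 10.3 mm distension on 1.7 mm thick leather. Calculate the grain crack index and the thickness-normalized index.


Crack index = 48.3 N/mm
Normalized index = 28.4 N/mm per mm


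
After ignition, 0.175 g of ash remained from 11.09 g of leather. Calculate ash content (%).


Ash% = 0.175 / 11.09 x 100
Ash% = 1.58%


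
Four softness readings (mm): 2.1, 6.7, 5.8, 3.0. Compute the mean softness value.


4.40 mm


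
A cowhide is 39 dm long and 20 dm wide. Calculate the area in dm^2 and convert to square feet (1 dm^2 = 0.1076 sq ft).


780 dm^2
83.93 sq ft

Area = 39 x 20 = 780 dm^2
Conversion: 780 x 0.1076 = 83.93 sq ft


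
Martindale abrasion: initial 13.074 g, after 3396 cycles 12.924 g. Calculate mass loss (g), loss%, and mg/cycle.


Mass loss = 0.150 g
Loss = 1.15%
Rate = 0.044 mg/cycle


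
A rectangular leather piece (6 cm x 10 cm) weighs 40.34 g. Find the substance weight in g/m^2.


6723.3 g/m^2

Area = 6 x 10 = 60 cm^2
SW = 40.34 / 60 x 10000 = 6723.3 g/m^2


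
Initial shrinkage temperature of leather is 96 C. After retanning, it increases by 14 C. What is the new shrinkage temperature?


New Ts = 96 + 14 = 110 C


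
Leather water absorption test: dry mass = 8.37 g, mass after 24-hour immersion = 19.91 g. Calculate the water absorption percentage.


Water absorbed = 19.91 - 8.37 = 11.54 g
WA% = 11.54 / 8.37 x 100 = 137.9%


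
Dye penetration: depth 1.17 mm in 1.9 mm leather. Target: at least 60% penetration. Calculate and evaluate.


Penetration = 61.6%
Meets target: Yes


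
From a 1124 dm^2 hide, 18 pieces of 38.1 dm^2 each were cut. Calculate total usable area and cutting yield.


Usable area = 685.8 dm^2
Yield = 61.0%


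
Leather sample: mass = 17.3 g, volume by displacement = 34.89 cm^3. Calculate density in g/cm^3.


0.496 g/cm^3

Density = mass / volume
Density = 17.3 / 34.89 = 0.496 g/cm^3


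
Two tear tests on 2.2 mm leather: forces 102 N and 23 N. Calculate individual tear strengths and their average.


Tear 1 = 46.4 N/mm
Tear 2 = 10.5 N/mm
Average = 28.5 N/mm


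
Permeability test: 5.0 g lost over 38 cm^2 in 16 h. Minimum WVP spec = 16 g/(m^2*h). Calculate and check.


WVP = 82.24 g/(m^2*h)
Meets specification: Yes


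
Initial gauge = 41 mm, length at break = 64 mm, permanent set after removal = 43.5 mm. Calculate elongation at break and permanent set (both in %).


Elongation at break = (64 - 41) / 41 x 100 = 56.1%
Permanent set = (43.5 - 41) / 41 x 100 = 6.1%


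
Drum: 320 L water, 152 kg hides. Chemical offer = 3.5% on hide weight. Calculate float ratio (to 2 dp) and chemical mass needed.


Float ratio = 2.11
Chemical needed = 5.32 kg

Float ratio = 320 / 152 = 2.11
Chemical = 152 x 3.5 / 100 = 5.32 kg


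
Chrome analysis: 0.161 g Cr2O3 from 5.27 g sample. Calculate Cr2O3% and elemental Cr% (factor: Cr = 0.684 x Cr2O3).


Cr2O3 = 3.06%
Cr = 2.09%


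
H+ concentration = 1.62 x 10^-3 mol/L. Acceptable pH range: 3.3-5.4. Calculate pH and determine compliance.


pH = 2.79
Compliant: No


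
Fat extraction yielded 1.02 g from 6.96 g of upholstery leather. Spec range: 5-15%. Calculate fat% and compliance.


Fat% = 1.02 / 6.96 x 100 = 14.7%
Spec range: 5-15%
Compliant: Yes


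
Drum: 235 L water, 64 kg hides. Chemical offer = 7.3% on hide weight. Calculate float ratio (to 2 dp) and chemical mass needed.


Float ratio = 235 / 64 = 3.67
Chemical = 64 x 7.3 / 100 = 4.672 kg


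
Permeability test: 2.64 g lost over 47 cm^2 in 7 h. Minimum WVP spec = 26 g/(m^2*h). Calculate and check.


WVP = 80.24 g/(m^2*h)
Meets specification: Yes

WVP = 2.64 / (47 x 7) x 10000 = 80.24 g/(m^2*h)
Minimum: 26 g/(m^2*h)
Meets spec: Yes


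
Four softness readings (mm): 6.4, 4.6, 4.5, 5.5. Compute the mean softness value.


5.25 mm

Sum = 6.4 + 4.6 + 4.5 + 5.5
Mean = 21.0 / 4 = 5.25 mm


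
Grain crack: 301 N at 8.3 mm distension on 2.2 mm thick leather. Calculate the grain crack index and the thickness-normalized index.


Crack index = 36.3 N/mm
Normalized index = 16.5 N/mm per mm


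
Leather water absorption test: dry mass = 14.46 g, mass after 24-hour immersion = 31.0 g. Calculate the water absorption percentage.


Water absorbed = 31.0 - 14.46 = 16.54 g
WA% = 16.54 / 14.46 x 100 = 114.4%


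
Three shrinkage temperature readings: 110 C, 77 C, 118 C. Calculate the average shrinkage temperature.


101.7 C


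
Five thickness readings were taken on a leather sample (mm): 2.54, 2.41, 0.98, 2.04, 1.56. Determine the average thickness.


Sum = 2.54 + 2.41 + 0.98 + 2.04 + 1.56 = 9.53
Average = 9.53 / 5 = 1.91 mm


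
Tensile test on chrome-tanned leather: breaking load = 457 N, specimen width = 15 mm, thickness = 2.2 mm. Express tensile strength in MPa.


13.85 MPa

Cross-section = 15 x 2.2 = 33.0 mm^2
TS = 457 / 33.0 = 13.85 MPa
(1 N/mm^2 = 1 MPa)


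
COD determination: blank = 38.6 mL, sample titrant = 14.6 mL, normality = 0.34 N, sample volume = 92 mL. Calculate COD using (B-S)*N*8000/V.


COD = (38.6 - 14.6) x 0.34 x 8000 / 92
COD = 24.0 x 0.34 x 8000 / 92
COD = 709.6 mg/L


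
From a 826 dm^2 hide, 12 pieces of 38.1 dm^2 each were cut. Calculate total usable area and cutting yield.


Usable area = 457.2 dm^2
Yield = 55.4%

Total usable = 12 x 38.1 = 457.2 dm^2
Yield = 457.2 / 826 x 100 = 55.4%


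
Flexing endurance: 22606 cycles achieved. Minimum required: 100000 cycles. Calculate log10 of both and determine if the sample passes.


log10(22606) = 4.35
log10(100000) = 5.00
Passes: No


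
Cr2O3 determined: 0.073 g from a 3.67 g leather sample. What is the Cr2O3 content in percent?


Cr2O3% = 0.073 / 3.67 x 100
Cr2O3% = 1.99%


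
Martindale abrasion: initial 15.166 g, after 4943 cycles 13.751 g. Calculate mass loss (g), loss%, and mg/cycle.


Loss = 15.166 - 13.751 = 1.415 g
Loss% = 1.415 / 15.166 x 100 = 9.33%
Rate = 1.415 / 4943 x 1000 = 0.286 mg/cycle


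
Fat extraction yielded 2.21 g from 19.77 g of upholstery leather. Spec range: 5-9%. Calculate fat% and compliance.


Fat% = 2.21 / 19.77 x 100 = 11.2%
Spec range: 5-9%
Compliant: No


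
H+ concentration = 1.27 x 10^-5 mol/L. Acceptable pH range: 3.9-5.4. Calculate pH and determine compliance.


pH = 4.90
Compliant: Yes

pH = -log10(1.27 x 10^-5) = 4.90
Range: 3.9 to 5.4
Compliant: Yes


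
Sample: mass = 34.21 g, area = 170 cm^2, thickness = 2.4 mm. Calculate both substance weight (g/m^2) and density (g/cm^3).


SW = 34.21 / 170 x 10000 = 2012.4 g/m^2
Volume = 170 x 2.4 / 10 = 40.80 cm^3
Density = 34.21 / 40.80 = 0.838 g/cm^3


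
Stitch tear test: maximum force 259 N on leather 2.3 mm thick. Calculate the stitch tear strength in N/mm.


112.6 N/mm

Stitch tear strength = force / thickness
STS = 259 / 2.3 = 112.6 N/mm


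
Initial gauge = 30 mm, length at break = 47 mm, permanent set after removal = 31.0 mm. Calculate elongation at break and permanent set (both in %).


Elongation at break = (47 - 30) / 30 x 100 = 56.7%
Permanent set = (31.0 - 30) / 30 x 100 = 3.3%


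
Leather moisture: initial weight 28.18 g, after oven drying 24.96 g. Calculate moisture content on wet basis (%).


11.4%


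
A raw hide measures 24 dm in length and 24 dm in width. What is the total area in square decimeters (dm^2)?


Area = length x width
Area = 24 x 24 = 576 dm^2


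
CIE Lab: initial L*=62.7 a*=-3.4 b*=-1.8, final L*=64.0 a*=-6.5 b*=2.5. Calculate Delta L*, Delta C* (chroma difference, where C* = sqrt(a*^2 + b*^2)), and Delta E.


Delta L* = 64.0 - 62.7 = 1.3
C1* = sqrt((-3.4)^2 + (-1.8)^2) = 3.847
C2* = sqrt((-6.5)^2 + (2.5)^2) = 6.964
Delta C* = 6.964 - 3.847 = 3.12
Delta E = sqrt((1.3)^2 + (-3.1)^2 + (4.3)^2) = 5.46
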